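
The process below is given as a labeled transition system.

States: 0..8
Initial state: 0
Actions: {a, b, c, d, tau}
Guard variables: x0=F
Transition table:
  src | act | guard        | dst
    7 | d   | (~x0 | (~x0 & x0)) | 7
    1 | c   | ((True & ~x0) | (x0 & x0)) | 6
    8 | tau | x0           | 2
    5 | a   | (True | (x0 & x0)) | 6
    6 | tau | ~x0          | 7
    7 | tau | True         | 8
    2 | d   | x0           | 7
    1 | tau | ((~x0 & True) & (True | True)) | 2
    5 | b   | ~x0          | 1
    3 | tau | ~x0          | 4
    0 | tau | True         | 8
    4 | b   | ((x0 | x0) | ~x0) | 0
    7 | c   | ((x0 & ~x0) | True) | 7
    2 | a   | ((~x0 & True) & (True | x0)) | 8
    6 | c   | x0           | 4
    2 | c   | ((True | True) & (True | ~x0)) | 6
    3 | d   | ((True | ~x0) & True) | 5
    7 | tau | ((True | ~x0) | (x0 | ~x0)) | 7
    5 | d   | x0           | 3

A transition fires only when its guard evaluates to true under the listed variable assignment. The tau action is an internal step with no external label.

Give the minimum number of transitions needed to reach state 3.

Answer: UNREACHABLE

Working:
Breadth-first toward 3:
  depth 0: {0}
  depth 1: {8}
3 never appears.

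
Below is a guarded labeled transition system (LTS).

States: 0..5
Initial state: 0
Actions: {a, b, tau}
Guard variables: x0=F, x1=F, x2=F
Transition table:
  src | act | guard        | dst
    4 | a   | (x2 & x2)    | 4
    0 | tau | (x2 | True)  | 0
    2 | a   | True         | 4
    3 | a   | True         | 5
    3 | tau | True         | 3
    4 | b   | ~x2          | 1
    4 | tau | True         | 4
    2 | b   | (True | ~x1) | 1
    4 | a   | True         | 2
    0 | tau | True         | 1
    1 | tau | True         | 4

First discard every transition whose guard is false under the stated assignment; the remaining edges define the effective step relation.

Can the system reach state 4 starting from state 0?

10 transition(s) survive guard evaluation.
depth 0: {0}
depth 1: {1}  total {0,1}
depth 2: {4}  total {0,1,4}
depth 3: {2}  total {0,1,2,4}
Reach set: {0,1,2,4}
trace reaching 4: tau·tau

Answer: REACHABLE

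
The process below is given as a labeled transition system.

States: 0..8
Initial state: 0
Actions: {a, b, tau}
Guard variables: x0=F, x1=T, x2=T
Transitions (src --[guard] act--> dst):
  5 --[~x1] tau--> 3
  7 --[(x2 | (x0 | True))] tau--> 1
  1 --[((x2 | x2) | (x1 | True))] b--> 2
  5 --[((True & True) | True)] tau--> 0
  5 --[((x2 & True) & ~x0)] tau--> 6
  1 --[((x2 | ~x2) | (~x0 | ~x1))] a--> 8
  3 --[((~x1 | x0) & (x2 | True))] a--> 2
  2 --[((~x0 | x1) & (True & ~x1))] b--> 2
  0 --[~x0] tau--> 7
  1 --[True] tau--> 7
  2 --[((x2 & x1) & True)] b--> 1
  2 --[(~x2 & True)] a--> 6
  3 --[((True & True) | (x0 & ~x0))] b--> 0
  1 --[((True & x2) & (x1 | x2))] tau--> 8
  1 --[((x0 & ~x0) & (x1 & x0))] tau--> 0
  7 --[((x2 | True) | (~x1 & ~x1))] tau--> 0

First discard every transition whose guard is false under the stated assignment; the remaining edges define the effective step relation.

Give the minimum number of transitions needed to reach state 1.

BFS to 1:
  Layer 0: {0}
  Layer 1: {7}
  Layer 2: {1}
depth(1)=2, e.g. tau·tau

Answer: 2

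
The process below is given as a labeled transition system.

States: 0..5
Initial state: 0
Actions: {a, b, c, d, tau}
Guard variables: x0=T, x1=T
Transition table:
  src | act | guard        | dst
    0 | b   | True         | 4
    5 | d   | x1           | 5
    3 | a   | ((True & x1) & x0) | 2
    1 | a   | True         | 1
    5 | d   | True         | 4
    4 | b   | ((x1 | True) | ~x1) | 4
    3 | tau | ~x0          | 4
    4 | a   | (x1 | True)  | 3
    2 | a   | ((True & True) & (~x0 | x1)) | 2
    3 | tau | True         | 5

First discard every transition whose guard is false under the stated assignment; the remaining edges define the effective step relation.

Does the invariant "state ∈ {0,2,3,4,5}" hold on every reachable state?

Safe = {0,2,3,4,5}
R = {0,2,3,4,5}
  0: ok
  2: ok
  3: ok
  4: ok
  5: ok

Answer: INVARIANT HOLDS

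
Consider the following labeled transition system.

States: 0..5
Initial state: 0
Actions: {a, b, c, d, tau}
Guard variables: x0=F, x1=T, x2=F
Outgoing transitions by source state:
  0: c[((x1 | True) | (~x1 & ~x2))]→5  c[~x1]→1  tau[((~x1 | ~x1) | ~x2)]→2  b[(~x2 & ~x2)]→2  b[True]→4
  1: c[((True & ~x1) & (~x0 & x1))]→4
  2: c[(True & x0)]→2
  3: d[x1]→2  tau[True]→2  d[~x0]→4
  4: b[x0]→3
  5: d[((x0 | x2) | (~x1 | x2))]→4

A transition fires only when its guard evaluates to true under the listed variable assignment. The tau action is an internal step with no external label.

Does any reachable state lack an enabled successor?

Answer: DEADLOCK at state 2

Working:
R = {0,2,4,5}
  0: b→2  b→4  c→5  tau→2  [4 exit(s)]
  2: ∅  [deadlock]
  4: ∅  [deadlock]
  5: ∅  [deadlock]
Path to 2: tau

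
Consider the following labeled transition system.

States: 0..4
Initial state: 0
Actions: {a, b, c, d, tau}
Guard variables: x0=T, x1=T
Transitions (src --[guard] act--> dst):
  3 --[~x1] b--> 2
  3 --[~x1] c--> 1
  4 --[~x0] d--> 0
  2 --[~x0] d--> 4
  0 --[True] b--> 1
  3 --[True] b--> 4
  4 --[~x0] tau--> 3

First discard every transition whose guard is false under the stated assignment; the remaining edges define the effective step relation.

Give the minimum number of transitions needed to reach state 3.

Answer: UNREACHABLE

Trace:
Layered search for 3:
  L0 = {0}
  L1 = {1}
3 never appears.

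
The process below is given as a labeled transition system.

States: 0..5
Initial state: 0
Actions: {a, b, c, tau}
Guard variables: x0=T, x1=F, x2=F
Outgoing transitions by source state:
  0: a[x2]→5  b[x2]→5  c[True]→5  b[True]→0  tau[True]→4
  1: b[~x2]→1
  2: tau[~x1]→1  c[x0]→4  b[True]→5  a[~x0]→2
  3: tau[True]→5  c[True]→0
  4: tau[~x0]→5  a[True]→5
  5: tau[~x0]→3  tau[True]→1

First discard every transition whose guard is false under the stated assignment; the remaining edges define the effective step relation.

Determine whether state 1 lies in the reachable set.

11 transition(s) survive guard evaluation.
L0 = {0}
L1 = {4,5}  total {0,4,5}
L2 = {1}  total {0,1,4,5}
Reachable = {0,1,4,5}
witness 1: c·tau

Answer: REACHABLE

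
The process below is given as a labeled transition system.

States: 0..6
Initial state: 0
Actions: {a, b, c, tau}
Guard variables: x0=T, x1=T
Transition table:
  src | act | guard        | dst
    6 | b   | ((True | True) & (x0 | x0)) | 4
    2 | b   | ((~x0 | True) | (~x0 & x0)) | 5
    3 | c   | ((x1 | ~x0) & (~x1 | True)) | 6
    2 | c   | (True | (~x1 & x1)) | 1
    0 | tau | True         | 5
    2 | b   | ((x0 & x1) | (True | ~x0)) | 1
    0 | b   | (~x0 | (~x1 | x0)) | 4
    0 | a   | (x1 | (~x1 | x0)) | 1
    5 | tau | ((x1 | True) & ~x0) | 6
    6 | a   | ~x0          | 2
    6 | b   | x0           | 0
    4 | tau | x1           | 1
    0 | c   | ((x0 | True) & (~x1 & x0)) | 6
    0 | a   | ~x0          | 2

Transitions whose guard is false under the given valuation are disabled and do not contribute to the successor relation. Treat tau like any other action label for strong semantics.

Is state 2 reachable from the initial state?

Answer: UNREACHABLE

Trace:
10 transition(s) survive guard evaluation.
Layer 0: {0}
Layer 1: {1,4,5}  now seen {0,1,4,5}
R = {0,1,4,5}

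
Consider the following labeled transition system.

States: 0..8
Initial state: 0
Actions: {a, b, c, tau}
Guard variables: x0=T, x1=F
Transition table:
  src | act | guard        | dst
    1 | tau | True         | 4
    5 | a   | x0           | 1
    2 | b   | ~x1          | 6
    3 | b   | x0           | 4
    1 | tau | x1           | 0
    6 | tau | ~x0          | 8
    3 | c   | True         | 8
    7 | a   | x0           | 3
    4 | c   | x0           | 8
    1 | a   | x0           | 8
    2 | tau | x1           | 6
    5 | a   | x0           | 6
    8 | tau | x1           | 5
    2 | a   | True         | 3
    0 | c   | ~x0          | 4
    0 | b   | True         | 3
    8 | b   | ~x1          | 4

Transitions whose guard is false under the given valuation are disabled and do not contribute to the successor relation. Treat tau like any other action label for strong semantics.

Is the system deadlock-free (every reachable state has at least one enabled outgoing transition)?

Answer: DEADLOCK-FREE

Trace:
Reach set: {0,3,4,8}
  0: b→3  [1 out]
  3: b→4  c→8  [2 out]
  4: c→8  [1 out]
  8: b→4  [1 out]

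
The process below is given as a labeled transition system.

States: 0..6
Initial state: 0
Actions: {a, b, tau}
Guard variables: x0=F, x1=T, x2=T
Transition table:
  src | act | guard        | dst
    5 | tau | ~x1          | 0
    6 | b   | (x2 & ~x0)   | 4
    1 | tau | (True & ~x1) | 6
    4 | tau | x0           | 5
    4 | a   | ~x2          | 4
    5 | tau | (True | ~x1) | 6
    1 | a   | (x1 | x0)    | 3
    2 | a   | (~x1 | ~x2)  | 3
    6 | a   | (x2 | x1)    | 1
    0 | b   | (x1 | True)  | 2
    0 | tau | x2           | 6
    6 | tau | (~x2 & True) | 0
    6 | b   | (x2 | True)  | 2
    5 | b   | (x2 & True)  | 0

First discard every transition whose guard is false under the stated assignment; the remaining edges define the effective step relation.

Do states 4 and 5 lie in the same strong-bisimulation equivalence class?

Answer: NOT BISIMILAR

Working:
Bisimulation quotient by refinement:
  P[0] = {{0,1,2,3,4,5,6}}
  P[1] = {{0,5},{1},{2,3,4},{6}}
  P[2] = {{0},{1},{2,3,4},{5},{6}}
stable after 3 split(s): 5 block(s)
class of 4: {2,3,4}; class of 5: {5}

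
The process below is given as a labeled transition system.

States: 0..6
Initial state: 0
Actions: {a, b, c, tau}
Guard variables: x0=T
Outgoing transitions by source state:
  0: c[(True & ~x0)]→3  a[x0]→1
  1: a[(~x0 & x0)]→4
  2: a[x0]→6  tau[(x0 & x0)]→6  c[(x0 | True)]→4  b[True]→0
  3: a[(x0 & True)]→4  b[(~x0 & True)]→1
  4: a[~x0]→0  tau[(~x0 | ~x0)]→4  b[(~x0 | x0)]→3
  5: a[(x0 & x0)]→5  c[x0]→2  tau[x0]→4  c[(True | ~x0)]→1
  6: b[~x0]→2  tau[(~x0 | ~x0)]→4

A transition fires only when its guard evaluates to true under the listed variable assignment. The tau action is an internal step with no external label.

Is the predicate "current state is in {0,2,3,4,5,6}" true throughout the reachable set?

Allowed set {0,2,3,4,5,6}
Reachable = {0,1}
  0: ok
  1: outside
counterexample path to 1: a

Answer: INVARIANT VIOLATED at state 1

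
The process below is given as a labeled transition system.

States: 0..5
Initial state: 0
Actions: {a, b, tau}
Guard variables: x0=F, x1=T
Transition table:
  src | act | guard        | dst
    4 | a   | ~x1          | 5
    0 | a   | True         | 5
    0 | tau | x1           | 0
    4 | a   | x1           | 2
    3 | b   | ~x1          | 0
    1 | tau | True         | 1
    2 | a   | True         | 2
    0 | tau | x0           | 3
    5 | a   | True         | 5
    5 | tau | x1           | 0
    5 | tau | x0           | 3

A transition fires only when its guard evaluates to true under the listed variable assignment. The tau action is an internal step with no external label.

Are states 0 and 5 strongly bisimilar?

Answer: BISIMILAR

Analysis:
Bisimulation quotient by refinement:
  P[0] = {{0,1,2,3,4,5}}
  P[1] = {{0,5},{1},{2,4},{3}}
4 equivalence class(es) (converged in 2)
class of 0: {0,5}; class of 5: {0,5}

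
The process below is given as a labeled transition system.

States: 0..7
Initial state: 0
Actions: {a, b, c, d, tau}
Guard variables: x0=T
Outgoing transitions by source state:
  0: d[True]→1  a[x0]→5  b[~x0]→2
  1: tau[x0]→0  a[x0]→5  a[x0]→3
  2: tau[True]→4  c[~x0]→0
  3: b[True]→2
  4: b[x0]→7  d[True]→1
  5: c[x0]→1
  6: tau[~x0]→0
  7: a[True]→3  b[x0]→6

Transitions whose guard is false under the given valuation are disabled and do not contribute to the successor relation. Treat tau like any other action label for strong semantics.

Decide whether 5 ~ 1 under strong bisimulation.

Answer: NOT BISIMILAR

Working:
Refine partition for ~:
  P[0] = {{0,1,2,3,4,5,6,7}}
  P[1] = {{0},{1},{2},{3},{4},{5},{6},{7}}
Fixed point at round 2; 8 class(es).
[5]={5}  [1]={1}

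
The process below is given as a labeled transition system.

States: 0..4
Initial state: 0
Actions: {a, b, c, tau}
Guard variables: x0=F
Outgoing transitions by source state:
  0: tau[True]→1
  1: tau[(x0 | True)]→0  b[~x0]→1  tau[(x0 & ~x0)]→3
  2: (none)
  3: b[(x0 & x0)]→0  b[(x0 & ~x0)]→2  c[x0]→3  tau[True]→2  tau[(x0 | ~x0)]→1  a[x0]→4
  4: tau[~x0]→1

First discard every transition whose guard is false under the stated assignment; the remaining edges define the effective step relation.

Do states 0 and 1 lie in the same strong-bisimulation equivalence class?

Answer: NOT BISIMILAR

Trace:
Refine partition for ~:
  P[0] = {{0,1,2,3,4}}
  P[1] = {{0,3,4},{1},{2}}
  P[2] = {{0,4},{1},{2},{3}}
stable after 3 split(s): 4 block(s)
0∈{0,4}, 1∈{1}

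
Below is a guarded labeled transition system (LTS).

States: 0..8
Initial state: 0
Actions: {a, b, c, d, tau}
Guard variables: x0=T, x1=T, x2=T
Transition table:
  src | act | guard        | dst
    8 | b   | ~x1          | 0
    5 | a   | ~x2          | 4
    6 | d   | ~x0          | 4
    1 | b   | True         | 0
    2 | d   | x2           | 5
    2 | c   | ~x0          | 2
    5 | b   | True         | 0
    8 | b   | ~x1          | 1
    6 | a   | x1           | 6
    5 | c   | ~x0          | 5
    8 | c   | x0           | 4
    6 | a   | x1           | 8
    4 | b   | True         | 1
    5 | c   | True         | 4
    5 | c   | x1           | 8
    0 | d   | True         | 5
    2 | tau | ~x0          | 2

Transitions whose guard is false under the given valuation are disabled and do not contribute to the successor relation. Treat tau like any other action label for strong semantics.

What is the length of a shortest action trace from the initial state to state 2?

BFS to 2:
  Layer 0: {0}
  Layer 1: {5}
  Layer 2: {4,8}
  Layer 3: {1}
2 never appears.

Answer: UNREACHABLE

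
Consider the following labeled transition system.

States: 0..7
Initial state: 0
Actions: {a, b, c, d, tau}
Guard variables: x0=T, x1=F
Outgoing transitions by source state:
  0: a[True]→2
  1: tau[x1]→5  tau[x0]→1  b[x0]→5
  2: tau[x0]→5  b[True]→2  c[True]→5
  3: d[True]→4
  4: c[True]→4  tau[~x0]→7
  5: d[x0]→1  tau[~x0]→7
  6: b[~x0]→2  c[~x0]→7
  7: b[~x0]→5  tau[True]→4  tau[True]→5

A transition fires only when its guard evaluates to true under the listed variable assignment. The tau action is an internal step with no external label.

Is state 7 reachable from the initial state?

11 transition(s) survive guard evaluation.
L0 = {0}
L1 = {2}  cumulative {0,2}
L2 = {5}  cumulative {0,2,5}
L3 = {1}  cumulative {0,1,2,5}
Reach set: {0,1,2,5}

Answer: UNREACHABLE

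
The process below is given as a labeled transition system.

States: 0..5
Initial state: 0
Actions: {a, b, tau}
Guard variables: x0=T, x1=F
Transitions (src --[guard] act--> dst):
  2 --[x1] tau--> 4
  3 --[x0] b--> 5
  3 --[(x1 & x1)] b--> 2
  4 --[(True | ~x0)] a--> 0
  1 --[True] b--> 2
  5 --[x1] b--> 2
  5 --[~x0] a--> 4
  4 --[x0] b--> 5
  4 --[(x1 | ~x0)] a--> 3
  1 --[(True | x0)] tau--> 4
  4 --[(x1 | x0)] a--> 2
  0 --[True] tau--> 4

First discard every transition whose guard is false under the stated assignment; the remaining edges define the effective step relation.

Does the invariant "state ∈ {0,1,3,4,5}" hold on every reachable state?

Safe = {0,1,3,4,5}
Reach set: {0,2,4,5}
  0: safe
  2: ✗ unsafe
  4: safe
  5: safe
witness against invariant: tau·a → 2

Answer: INVARIANT VIOLATED at state 2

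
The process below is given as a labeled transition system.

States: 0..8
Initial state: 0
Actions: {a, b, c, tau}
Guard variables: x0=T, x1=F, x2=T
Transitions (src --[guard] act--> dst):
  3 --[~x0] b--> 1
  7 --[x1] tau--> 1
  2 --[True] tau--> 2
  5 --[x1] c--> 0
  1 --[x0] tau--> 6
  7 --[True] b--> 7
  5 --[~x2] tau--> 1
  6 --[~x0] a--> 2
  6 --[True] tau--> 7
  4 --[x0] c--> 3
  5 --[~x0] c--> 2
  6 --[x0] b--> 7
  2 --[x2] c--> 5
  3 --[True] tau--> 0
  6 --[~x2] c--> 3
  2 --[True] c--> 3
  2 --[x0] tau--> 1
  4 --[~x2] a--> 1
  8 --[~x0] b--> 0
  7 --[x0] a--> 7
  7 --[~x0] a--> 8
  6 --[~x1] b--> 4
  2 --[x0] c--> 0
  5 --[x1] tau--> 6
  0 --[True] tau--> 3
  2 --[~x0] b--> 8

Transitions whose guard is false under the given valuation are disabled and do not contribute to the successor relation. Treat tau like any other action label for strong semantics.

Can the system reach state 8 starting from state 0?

Answer: UNREACHABLE

Trace:
14 transition(s) survive guard evaluation.
depth 0: {0}
depth 1: {3}  now seen {0,3}
Reachable = {0,3}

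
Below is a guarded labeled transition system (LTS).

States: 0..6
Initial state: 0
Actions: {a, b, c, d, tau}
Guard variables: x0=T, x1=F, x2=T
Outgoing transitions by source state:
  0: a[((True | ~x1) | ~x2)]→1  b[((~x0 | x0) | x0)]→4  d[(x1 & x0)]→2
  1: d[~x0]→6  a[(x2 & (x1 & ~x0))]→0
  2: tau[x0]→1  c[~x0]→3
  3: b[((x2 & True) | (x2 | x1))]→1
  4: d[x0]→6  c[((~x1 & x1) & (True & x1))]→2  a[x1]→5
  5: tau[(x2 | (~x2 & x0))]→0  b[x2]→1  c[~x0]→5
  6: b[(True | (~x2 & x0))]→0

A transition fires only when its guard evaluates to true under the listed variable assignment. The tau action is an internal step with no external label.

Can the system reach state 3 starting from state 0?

Answer: UNREACHABLE

Working:
Guard filter leaves 8 enabled edge(s).
depth 0: {0}
depth 1: {1,4}  now seen {0,1,4}
depth 2: {6}  now seen {0,1,4,6}
R = {0,1,4,6}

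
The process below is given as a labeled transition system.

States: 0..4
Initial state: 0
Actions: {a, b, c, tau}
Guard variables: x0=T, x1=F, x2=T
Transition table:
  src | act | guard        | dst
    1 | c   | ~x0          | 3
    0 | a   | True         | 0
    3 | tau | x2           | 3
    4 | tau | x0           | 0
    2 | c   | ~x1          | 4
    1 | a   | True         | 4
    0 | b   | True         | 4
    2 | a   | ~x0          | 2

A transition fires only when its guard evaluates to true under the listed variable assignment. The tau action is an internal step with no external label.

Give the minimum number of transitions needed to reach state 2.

Answer: UNREACHABLE

Analysis:
Layered search for 2:
  L0 = {0}
  L1 = {4}
2 never appears.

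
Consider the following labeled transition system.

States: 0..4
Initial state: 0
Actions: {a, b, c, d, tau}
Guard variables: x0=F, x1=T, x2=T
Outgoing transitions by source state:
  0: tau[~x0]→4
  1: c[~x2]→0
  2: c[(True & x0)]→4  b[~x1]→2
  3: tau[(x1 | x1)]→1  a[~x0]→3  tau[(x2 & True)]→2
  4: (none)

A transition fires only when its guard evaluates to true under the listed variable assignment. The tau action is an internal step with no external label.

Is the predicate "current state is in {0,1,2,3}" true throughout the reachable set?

Answer: INVARIANT VIOLATED at state 4

Trace:
Inv-set: {0,1,2,3}
Reach set: {0,4}
  0: safe
  4: ✗ unsafe
counterexample path to 4: tau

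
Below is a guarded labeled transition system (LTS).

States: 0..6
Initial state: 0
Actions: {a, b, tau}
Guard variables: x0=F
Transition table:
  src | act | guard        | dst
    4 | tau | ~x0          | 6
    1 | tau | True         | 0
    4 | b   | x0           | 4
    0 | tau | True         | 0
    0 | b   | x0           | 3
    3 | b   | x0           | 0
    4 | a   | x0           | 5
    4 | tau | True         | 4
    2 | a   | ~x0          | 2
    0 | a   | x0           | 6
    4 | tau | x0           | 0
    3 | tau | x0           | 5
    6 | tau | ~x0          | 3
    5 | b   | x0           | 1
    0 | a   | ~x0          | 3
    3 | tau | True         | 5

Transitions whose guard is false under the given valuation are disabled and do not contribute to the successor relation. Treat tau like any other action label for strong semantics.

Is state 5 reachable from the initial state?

Answer: REACHABLE

Trace:
8 transition(s) survive guard evaluation.
Layer 0: {0}
Layer 1: {3}  total {0,3}
Layer 2: {5}  total {0,3,5}
R = {0,3,5}
Path to 5: a·tau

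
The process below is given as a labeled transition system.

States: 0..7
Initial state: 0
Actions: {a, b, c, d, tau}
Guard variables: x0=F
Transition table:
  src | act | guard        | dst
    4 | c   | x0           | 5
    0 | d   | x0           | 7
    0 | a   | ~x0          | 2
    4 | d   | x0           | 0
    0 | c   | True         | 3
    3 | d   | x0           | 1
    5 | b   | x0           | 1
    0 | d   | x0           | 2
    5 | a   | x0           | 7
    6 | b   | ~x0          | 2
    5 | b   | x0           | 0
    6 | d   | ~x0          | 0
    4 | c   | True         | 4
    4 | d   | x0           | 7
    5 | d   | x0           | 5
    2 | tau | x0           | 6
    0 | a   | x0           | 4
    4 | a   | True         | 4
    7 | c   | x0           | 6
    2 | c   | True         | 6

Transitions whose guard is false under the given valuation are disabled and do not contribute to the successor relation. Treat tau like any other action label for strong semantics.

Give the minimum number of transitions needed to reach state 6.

Layered search for 6:
  depth 0: {0}
  depth 1: {2,3}
  depth 2: {6}
6 enters at depth 2; path a·c

Answer: 2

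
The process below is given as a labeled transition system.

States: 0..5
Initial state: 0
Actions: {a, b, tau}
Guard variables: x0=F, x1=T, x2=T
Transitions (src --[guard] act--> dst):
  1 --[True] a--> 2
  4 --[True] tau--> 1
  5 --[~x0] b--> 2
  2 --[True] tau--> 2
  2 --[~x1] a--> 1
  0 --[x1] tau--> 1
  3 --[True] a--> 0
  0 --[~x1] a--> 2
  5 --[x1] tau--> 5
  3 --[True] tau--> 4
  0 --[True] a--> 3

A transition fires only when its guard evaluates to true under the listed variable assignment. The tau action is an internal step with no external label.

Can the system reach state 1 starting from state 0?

Answer: REACHABLE

Analysis:
After dropping false guards: 9 live edges.
L0 = {0}
L1 = {1,3}  cumulative {0,1,3}
L2 = {2,4}  cumulative {0,1,2,3,4}
Reach set: {0,1,2,3,4}
trace reaching 1: tau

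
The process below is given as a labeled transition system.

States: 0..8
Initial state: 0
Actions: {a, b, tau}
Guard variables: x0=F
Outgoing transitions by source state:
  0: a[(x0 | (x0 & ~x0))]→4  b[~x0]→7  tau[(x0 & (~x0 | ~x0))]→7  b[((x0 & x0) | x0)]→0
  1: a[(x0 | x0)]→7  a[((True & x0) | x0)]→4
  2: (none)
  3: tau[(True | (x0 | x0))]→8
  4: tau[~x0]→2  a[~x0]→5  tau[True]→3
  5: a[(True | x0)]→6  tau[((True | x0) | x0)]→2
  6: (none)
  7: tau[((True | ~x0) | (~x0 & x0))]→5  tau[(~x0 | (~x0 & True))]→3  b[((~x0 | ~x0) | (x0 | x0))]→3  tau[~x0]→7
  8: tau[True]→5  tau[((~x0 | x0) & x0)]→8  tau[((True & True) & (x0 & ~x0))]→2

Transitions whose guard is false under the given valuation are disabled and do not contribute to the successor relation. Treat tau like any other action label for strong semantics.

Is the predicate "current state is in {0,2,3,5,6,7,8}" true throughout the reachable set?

Answer: INVARIANT HOLDS

Working:
Inv-set: {0,2,3,5,6,7,8}
R = {0,2,3,5,6,7,8}
  0: safe
  2: safe
  3: safe
  5: safe
  6: safe
  7: safe
  8: safe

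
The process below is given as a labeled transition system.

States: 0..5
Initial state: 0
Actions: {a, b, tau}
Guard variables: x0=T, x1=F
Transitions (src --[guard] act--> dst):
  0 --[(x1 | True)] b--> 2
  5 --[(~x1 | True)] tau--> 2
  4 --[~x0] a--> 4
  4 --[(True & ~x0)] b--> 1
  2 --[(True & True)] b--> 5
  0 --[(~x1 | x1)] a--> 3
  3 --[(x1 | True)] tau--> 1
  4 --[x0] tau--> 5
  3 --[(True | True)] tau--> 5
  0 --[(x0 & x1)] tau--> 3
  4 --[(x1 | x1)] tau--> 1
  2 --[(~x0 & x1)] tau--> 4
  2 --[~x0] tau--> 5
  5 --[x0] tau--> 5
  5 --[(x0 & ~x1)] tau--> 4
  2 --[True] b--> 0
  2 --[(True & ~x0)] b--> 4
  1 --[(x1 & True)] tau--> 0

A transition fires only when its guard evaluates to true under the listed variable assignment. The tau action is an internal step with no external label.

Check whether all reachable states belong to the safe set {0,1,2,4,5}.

Answer: INVARIANT VIOLATED at state 3

Trace:
Safe = {0,1,2,4,5}
Reach set: {0,1,2,3,4,5}
  0: ok
  1: ok
  2: ok
  3: outside
  4: ok
  5: ok
counterexample path to 3: a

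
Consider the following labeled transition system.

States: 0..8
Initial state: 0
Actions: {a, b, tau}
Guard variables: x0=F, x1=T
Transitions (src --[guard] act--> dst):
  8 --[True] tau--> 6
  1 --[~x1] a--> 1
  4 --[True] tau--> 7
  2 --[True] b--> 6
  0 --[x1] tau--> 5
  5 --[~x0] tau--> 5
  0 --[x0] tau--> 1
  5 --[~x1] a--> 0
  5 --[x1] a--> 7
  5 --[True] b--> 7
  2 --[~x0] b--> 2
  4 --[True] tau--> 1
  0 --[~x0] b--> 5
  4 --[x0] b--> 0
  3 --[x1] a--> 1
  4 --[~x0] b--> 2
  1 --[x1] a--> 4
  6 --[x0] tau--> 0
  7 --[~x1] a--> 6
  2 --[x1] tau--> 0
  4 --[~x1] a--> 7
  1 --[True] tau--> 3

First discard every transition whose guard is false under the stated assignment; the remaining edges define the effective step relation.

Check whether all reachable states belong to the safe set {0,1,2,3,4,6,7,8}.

Answer: INVARIANT VIOLATED at state 5

Analysis:
Inv-set: {0,1,2,3,4,6,7,8}
Reach set: {0,5,7}
  0: ✓
  5: VIOLATES
  7: ✓
witness against invariant: tau → 5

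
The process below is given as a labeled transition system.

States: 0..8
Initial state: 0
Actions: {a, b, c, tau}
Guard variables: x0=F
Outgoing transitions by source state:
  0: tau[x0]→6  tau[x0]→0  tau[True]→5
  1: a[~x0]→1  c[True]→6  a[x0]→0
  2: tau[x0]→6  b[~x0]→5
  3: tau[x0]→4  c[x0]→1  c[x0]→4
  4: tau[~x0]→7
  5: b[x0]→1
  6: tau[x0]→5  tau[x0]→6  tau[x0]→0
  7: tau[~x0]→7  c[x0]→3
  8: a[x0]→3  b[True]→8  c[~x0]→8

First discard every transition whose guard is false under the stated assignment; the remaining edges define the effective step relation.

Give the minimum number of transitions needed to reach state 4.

BFS to 4:
  depth 0: {0}
  depth 1: {5}
4 never appears.

Answer: UNREACHABLE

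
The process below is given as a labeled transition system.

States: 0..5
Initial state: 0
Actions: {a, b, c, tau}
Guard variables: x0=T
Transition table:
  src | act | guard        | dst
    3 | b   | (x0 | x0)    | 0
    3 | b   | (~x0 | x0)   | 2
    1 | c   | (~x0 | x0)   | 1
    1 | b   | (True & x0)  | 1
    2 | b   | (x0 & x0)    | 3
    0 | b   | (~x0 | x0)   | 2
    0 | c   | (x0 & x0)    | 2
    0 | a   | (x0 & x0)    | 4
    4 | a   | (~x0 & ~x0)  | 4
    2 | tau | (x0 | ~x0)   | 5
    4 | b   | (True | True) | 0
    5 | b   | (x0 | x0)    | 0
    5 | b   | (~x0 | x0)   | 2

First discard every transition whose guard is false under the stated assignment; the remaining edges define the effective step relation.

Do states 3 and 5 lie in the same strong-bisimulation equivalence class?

Answer: BISIMILAR

Trace:
Compute ~ classes (split until stable):
  P[0] = {{0,1,2,3,4,5}}
  P[1] = {{0},{1},{2},{3,4,5}}
  P[2] = {{0},{1},{2},{3,5},{4}}
5 equivalence class(es) (converged in 3)
3∈{3,5}, 5∈{3,5}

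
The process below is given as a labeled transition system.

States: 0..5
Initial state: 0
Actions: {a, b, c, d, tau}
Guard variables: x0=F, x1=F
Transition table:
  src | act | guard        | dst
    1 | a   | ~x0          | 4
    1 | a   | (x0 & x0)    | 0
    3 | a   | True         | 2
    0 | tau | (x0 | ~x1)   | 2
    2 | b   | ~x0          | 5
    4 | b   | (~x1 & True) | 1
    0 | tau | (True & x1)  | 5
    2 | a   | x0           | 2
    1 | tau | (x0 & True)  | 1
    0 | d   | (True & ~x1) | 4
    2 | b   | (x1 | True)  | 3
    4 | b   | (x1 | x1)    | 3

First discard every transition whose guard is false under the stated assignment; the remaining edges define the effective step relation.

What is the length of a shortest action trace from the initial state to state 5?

Layered search for 5:
  depth 0: {0}
  depth 1: {2,4}
  depth 2: {1,3,5}
depth(5)=2, e.g. tau·b

Answer: 2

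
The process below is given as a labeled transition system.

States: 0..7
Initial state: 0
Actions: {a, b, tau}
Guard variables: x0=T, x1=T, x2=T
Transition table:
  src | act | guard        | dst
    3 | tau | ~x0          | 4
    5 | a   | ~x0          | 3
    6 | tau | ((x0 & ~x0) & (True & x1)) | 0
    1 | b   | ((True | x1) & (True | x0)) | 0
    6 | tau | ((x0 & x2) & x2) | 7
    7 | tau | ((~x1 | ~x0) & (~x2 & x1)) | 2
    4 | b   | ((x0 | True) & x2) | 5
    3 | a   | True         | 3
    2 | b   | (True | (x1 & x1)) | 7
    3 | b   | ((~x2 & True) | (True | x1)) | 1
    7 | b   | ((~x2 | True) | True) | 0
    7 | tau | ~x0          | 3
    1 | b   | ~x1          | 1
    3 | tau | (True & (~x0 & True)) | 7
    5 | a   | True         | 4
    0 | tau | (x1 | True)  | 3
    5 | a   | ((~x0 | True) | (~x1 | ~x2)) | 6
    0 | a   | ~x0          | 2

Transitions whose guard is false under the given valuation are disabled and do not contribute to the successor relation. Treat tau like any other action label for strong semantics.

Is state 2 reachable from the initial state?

Answer: UNREACHABLE

Trace:
Guard filter leaves 10 enabled edge(s).
Layer 0: {0}
Layer 1: {3}  now seen {0,3}
Layer 2: {1}  now seen {0,1,3}
Reachable = {0,1,3}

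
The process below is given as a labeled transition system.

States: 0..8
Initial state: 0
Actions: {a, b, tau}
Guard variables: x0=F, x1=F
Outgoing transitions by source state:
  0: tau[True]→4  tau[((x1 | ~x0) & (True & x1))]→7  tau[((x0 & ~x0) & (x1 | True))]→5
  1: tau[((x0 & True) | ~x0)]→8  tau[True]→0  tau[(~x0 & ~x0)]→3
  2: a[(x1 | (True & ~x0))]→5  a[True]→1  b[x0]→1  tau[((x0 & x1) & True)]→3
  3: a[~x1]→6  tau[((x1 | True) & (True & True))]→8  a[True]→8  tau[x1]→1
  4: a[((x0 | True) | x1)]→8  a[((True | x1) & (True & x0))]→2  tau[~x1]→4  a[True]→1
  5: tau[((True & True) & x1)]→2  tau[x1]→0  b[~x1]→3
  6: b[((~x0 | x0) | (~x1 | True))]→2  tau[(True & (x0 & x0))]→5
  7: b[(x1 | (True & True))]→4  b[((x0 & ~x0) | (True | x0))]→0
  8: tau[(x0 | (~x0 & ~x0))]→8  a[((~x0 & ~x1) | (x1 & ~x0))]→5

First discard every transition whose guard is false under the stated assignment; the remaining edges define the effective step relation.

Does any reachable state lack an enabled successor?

Reachable = {0,1,2,3,4,5,6,8}
  0: tau→4  [1 exit(s)]
  1: tau→0  tau→3  tau→8  [3 exit(s)]
  2: a→1  a→5  [2 exit(s)]
  3: a→6  a→8  tau→8  [3 exit(s)]
  4: a→1  a→8  tau→4  [3 exit(s)]
  5: b→3  [1 exit(s)]
  6: b→2  [1 exit(s)]
  8: a→5  tau→8  [2 exit(s)]

Answer: DEADLOCK-FREE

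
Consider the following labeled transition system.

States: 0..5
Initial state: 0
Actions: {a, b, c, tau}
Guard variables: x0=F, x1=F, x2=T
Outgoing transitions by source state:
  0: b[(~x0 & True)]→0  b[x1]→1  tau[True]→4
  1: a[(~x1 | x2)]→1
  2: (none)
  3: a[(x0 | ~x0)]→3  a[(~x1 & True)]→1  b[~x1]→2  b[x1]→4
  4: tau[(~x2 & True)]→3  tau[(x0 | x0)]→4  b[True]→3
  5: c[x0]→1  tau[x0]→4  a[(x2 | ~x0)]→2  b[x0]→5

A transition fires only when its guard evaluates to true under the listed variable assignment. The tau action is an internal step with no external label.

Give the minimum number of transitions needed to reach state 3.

Breadth-first toward 3:
  L0 = {0}
  L1 = {4}
  L2 = {3}
3 enters at depth 2; path tau·b

Answer: 2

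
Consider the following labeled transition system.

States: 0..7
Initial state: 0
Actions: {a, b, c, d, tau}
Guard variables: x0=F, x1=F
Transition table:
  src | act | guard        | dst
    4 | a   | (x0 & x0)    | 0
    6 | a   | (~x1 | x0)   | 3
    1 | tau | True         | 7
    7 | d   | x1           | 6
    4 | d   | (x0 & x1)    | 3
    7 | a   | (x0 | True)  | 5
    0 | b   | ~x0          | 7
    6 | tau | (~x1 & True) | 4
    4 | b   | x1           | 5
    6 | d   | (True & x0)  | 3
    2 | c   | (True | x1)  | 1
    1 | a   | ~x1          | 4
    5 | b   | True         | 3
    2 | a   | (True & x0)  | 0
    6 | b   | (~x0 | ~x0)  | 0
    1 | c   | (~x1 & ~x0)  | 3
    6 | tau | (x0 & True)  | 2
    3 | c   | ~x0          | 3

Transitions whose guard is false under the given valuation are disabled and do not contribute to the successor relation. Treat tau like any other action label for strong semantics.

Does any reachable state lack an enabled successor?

Answer: DEADLOCK-FREE

Trace:
Reach set: {0,3,5,7}
  0: b→7  [1 exit(s)]
  3: c→3  [1 exit(s)]
  5: b→3  [1 exit(s)]
  7: a→5  [1 exit(s)]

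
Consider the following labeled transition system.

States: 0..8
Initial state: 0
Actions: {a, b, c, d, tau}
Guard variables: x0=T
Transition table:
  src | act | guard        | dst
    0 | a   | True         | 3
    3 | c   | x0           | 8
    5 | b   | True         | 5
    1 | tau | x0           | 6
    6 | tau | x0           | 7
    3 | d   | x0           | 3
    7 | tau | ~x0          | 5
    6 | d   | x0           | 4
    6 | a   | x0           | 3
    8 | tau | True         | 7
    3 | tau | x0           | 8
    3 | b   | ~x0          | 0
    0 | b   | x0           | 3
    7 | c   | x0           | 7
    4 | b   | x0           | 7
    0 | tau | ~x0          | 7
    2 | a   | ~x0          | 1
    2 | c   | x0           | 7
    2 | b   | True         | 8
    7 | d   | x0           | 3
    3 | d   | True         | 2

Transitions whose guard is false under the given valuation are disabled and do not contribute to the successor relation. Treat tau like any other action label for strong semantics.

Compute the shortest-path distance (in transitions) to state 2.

Layered search for 2:
  depth 0: {0}
  depth 1: {3}
  depth 2: {2,8}
depth(2)=2, e.g. a·d

Answer: 2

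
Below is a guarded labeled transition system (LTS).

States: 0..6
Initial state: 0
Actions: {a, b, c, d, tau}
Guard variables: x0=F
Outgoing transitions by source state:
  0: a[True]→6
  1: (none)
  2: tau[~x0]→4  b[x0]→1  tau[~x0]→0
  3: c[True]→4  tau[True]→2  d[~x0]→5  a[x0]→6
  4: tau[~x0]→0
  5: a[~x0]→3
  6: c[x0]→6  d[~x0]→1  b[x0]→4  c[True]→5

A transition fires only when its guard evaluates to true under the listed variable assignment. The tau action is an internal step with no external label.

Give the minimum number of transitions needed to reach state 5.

BFS to 5:
  Layer 0: {0}
  Layer 1: {6}
  Layer 2: {1,5}
first hit 5 at d=2 via a·c

Answer: 2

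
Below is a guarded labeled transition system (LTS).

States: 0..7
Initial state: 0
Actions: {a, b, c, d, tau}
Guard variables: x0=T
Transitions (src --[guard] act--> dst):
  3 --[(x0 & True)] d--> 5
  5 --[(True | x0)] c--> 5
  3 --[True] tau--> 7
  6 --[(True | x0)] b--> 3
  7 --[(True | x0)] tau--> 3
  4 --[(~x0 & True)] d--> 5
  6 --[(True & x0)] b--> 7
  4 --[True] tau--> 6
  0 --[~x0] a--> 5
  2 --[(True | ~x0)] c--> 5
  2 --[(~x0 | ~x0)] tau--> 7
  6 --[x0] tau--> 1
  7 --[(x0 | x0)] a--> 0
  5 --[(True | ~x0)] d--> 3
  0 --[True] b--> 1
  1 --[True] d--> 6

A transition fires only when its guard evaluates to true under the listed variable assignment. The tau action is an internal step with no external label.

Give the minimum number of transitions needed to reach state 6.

Breadth-first toward 6:
  L0 = {0}
  L1 = {1}
  L2 = {6}
depth(6)=2, e.g. b·d

Answer: 2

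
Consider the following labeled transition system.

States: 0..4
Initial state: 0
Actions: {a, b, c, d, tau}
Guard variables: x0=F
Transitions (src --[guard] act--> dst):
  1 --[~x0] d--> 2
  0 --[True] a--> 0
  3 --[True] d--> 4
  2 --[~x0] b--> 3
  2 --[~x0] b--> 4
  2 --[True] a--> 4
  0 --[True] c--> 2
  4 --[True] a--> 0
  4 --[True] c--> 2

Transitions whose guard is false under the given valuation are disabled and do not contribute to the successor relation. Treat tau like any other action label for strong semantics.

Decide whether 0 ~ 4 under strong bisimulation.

Bisimulation quotient by refinement:
  P[0] = {{0,1,2,3,4}}
  P[1] = {{0,4},{1,3},{2}}
  P[2] = {{0,4},{1},{2},{3}}
4 equivalence class(es) (converged in 3)
0∈{0,4}, 4∈{0,4}

Answer: BISIMILAR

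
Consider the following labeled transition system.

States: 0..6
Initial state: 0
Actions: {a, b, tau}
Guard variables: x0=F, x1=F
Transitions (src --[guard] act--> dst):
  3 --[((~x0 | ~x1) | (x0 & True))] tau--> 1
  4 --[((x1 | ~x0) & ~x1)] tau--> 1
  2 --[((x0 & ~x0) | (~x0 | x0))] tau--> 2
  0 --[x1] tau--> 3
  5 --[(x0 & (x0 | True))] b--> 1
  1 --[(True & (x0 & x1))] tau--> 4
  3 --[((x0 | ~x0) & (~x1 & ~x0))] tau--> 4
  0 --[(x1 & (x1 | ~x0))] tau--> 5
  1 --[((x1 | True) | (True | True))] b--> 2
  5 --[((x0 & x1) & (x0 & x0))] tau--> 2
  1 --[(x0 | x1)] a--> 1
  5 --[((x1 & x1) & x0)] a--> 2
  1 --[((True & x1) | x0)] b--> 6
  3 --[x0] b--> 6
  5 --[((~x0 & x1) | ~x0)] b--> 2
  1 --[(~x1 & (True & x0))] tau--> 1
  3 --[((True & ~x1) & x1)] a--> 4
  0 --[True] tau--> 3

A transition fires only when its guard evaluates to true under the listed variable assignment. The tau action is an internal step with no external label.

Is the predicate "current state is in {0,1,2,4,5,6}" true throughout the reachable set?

Answer: INVARIANT VIOLATED at state 3

Trace:
Inv-set: {0,1,2,4,5,6}
R = {0,1,2,3,4}
  0: ok
  1: ok
  2: ok
  3: ✗ unsafe
  4: ok
witness against invariant: tau → 3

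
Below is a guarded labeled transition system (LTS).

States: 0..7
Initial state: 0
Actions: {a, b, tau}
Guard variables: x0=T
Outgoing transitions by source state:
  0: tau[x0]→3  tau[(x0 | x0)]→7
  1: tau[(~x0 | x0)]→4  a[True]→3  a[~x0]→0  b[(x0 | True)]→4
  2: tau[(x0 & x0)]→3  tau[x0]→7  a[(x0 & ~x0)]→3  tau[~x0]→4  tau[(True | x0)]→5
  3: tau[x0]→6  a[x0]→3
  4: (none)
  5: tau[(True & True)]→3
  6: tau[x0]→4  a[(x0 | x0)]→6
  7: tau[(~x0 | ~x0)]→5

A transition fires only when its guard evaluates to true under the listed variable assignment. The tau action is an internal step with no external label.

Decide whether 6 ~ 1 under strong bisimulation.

Compute ~ classes (split until stable):
  P[0] = {{0,1,2,3,4,5,6,7}}
  P[1] = {{0,2,5},{1},{3,6},{4,7}}
  P[2] = {{0},{1},{2},{3},{4,7},{5},{6}}
7 equivalence class(es) (converged in 3)
6∈{6}, 1∈{1}

Answer: NOT BISIMILAR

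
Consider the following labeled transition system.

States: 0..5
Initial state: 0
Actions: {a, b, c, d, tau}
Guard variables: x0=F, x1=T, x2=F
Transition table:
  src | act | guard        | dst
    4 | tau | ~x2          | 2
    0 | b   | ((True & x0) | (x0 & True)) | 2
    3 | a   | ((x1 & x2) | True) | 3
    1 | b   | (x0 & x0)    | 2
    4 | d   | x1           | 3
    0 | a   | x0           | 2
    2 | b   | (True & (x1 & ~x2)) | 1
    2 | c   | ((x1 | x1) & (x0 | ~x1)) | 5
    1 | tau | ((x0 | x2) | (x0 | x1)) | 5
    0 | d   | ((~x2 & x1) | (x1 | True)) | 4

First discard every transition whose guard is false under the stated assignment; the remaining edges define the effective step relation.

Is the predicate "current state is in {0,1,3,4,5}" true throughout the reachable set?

Answer: INVARIANT VIOLATED at state 2

Analysis:
Safe = {0,1,3,4,5}
Reachable = {0,1,2,3,4,5}
  0: safe
  1: safe
  2: ✗ unsafe
  3: safe
  4: safe
  5: safe
reach 2 via d·tau — violates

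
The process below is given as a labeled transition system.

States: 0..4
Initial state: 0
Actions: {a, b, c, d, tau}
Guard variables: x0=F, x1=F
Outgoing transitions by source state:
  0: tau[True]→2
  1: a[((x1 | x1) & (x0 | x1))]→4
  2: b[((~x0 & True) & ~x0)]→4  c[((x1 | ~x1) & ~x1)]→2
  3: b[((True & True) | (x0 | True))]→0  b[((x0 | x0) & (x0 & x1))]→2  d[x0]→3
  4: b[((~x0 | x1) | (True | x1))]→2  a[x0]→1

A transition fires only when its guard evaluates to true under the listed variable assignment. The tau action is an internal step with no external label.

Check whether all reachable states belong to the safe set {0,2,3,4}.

Allowed set {0,2,3,4}
R = {0,2,4}
  0: ok
  2: ok
  4: ok

Answer: INVARIANT HOLDS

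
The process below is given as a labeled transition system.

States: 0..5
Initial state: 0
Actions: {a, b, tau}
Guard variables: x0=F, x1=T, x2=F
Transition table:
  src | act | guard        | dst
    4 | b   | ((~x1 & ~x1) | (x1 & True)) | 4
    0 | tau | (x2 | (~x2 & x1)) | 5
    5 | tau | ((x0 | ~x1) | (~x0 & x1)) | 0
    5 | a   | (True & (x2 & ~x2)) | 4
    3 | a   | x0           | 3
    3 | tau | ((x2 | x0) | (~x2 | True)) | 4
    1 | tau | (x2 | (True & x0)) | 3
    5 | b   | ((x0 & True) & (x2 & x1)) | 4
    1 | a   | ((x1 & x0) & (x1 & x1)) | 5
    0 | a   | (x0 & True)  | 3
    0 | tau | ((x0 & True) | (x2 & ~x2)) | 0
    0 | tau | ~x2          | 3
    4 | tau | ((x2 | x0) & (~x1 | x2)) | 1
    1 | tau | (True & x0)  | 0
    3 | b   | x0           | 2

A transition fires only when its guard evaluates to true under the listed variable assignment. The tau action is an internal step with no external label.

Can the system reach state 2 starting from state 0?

Answer: UNREACHABLE

Analysis:
Guard filter leaves 5 enabled edge(s).
Layer 0: {0}
Layer 1: {3,5}  cumulative {0,3,5}
Layer 2: {4}  cumulative {0,3,4,5}
Reach set: {0,3,4,5}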